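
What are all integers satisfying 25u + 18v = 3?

Step 1: Compute gcd(25, 18) = 1.
Since 1 divides 3, solutions exist.

Step 2: Find a particular solution using extended Euclidean algorithm.
We get u₀ = -15, v₀ = 21.
Check: 25*-15 + 18*21 = 3 = 3 ✓

Step 3: Write the general solution.
u = -15 + (18/1)t = -15 + 18t
v = 21 - (25/1)t = 21 - 25t
for any integer t.

u = -15 + 18t, v = 21 - 25t for integer t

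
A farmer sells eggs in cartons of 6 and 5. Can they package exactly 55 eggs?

We need non-negative a, b with 6a + 5b = 55.
gcd(6, 5) = 1 divides 55.
Try a = 0: 5b = 55 - 0 = 55, so b = 11.
One way: 0 cartons of 6 and 11 cartons of 5.

Yes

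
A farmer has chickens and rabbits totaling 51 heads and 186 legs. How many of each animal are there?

Let c = chickens, r = rabbits.
Heads: c + r = 51
Legs: 2c + 4r = 186
From the first equation, c = 51 - r. Substitute:
2(51 - r) + 4r = 186
102 + 2r = 186
r = (186 - 102)/2 = 42
c = 51 - 42 = 9

Chickens: 9, Rabbits: 42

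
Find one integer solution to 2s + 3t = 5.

Step 1: Check solvability.
gcd(2, 3) = 1
Since 1 divides 5, solutions exist.

Step 2: Apply extended Euclidean algorithm to find gcd.
We find integers such that 2*x0 + 3*y0 = 1

Step 3: Scale the particular solution.
Multiply by 5/1 = 5:
s = -5, t = 5

Step 4: Verify.
2*(-5) + 3*(5) = 5 = 5 ✓

s = -5, t = 5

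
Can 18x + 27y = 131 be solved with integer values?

Step 1: Compute gcd(18, 27).
gcd(18, 27) = 9

Step 2: Check divisibility.
Does 9 divide 131? 131 = 9 x 14 + 5, so no.

By the theorem on linear Diophantine equations, 18x + 27y = 131 has integer solutions if and only if gcd(18, 27) divides 131. Since 9 does not divide 131, no solutions exist.

No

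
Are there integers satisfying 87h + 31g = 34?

Step 1: Compute gcd(87, 31).
gcd(87, 31) = 1

Step 2: Check divisibility.
Does 1 divide 34? 34 = 1 x 34, so yes.

By the theorem on linear Diophantine equations, 87h + 31g = 34 has integer solutions if and only if gcd(87, 31) divides 34. Since 1 | 34, solutions exist.

Yes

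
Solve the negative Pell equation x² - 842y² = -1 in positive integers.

We need x² = 842y² - 1. Try successive y:
y = 1: x² = 842·1² - 1 = 841 = 29² ✓
Check: 29² - 842·1² = 841 - 842 = -1 ✓

x = 29, y = 1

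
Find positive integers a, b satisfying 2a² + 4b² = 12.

Try small values of a and check whether (12 - 2a²)/4 is a perfect square.
a = 2: 2·2² = 8, so 4b² = 12 - 8 = 4, giving b² = 1, b = 1.
Check: 2·2² + 4·1² = 8 + 4 = 12 ✓

a = 2, b = 1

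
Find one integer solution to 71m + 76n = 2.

Step 1: Check solvability.
gcd(71, 76) = 1
Since 1 divides 2, solutions exist.

Step 2: Apply extended Euclidean algorithm to find gcd.
We find integers such that 71*x0 + 76*y0 = 1

Step 3: Scale the particular solution.
Multiply by 2/1 = 2:
m = 30, n = -28

Step 4: Verify.
71*(30) + 76*(-28) = 2 = 2 ✓

m = 30, n = -28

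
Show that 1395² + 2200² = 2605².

Compute a² + b²:
1395² + 2200² = 1946025 + 4840000 = 6786025
Compute c²:
2605² = 6786025
Since 6786025 = 6786025, it is a Pythagorean triple.

Yes, it is a Pythagorean triple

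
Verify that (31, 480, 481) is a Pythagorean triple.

Compute a² + b²:
31² + 480² = 961 + 230400 = 231361
Compute c²:
481² = 231361
Since 231361 = 231361, it is a Pythagorean triple.

Yes, it is a Pythagorean triple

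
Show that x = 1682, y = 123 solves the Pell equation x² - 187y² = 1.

Compute x² = 1682² = 2829124
Compute 187y² = 187·123² = 187·15129 = 2829123
x² - 187y² = 2829124 - 2829123 = 1
Since this equals 1, (1682, 123) is a solution.

Yes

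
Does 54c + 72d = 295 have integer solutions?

Step 1: Compute gcd(54, 72).
gcd(54, 72) = 18

Step 2: Check divisibility.
Does 18 divide 295? 295 = 18 x 16 + 7, so no.

By the theorem on linear Diophantine equations, 54c + 72d = 295 has integer solutions if and only if gcd(54, 72) divides 295. Since 18 does not divide 295, no solutions exist.

No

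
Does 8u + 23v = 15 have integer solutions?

Step 1: Compute gcd(8, 23).
gcd(8, 23) = 1

Step 2: Check divisibility.
Does 1 divide 15? 15 = 1 x 15, so yes.

By the theorem on linear Diophantine equations, 8u + 23v = 15 has integer solutions if and only if gcd(8, 23) divides 15. Since 1 | 15, solutions exist.

Yes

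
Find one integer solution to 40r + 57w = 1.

Step 1: Check solvability.
gcd(40, 57) = 1
Since 1 divides 1, solutions exist.

Step 2: Apply extended Euclidean algorithm to find gcd.
We find integers such that 40*x0 + 57*y0 = 1

Step 3: Scale the particular solution.
Multiply by 1/1 = 1:
r = 10, w = -7

Step 4: Verify.
40*(10) + 57*(-7) = 1 = 1 ✓

r = 10, w = -7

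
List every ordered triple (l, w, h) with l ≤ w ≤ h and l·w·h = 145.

Iterate l from 1 to ⌊145^(1/3)⌋. For each l dividing 145, iterate w ≥ l with w dividing 145/l, and set h = 145/(l·w).
Triples found (2): (1×1×145), (1×5×29)

(1×1×145), (1×5×29)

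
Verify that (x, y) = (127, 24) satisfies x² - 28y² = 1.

Compute x² = 127² = 16129
Compute 28y² = 28·24² = 28·576 = 16128
x² - 28y² = 16129 - 16128 = 1
Since this equals 1, (127, 24) is a solution.

Yes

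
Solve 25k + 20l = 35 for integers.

Step 1: Check solvability.
gcd(25, 20) = 5
Since 5 divides 35, solutions exist.

Step 2: Apply extended Euclidean algorithm to find gcd.
We find integers such that 25*x0 + 20*y0 = 5

Step 3: Scale the particular solution.
Multiply by 35/5 = 7:
k = 7, l = -7

Step 4: Verify.
25*(7) + 20*(-7) = 35 = 35 ✓

k = 7, l = -7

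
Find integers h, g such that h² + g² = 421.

We need to find integers h, g > 0 such that h² + g² = 421.
Trying h = 14: g² = 421 - 14² = 421 - 196 = 225
g = 15
Check: 14² + 15² = 196 + 225 = 421 ✓

421 = 14² + 15²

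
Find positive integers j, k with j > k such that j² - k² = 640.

Factor: j² - k² = (j+k)(j-k) = 640.
We need two factors of 640 with the same parity.
Use j+k = 320 and j-k = 2 (product 320·2 = 640).
Adding: 2j = 322, so j = 161.
Subtracting: 2k = 318, so k = 159.
Check: 161² - 159² = 25921 - 25281 = 640 ✓

j = 161, k = 159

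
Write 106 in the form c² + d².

We need to find integers c, d > 0 such that c² + d² = 106.
Trying c = 5: d² = 106 - 5² = 106 - 25 = 81
d = 9
Check: 5² + 9² = 25 + 81 = 106 ✓

106 = 5² + 9²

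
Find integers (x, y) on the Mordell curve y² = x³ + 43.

Try small integer x values and check whether x³ + 43 is a perfect square.
x = -3: x³ + 43 = -3³ + 43 = -27 + 43 = 16
Is 16 a perfect square? 4² = 16 ✓
So (x, y) = (-3, 4) is a solution.

x = -3, y = 4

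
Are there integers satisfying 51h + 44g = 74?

Step 1: Compute gcd(51, 44).
gcd(51, 44) = 1

Step 2: Check divisibility.
Does 1 divide 74? 74 = 1 x 74, so yes.

By the theorem on linear Diophantine equations, 51h + 44g = 74 has integer solutions if and only if gcd(51, 44) divides 74. Since 1 | 74, solutions exist.

Yes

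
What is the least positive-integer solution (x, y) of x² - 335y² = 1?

We seek the smallest positive integers (x, y) with x² - 335y² = 1, i.e., x² = 335y² + 1.
Try successive y values:
y = 1: x² = 335·1² + 1 = 336, not a perfect square
y = 2: x² = 335·2² + 1 = 1341, not a perfect square
y = 3: x² = 335·3² + 1 = 3016, not a perfect square
... continuing the search (or via continued fractions) ...
y = 33: x² = 335·33² + 1 = 364816, x = 604 ✓

Verify: 604² - 335·33² = 364816 - 364815 = 1 ✓

x = 604, y = 33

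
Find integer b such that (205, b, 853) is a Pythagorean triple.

b² = c² - a² = 853² - 205² = 727609 - 42025 = 685584
b = sqrt(685584) = 828

828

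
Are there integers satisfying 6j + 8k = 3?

Step 1: Compute gcd(6, 8).
gcd(6, 8) = 2

Step 2: Check divisibility.
Does 2 divide 3? 3 = 2 x 1 + 1, so no.

By the theorem on linear Diophantine equations, 6j + 8k = 3 has integer solutions if and only if gcd(6, 8) divides 3. Since 2 does not divide 3, no solutions exist.

No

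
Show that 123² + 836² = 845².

Compute a² + b² = 123² + 836² = 15129 + 698896 = 714025
Compute c² = 845² = 714025
Since 714025 = 714025, confirmed.

Yes, it is a Pythagorean triple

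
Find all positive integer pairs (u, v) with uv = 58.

The positive divisors of 58 are: 1, 2, 29, 58.
Each divisor d gives the pair (d, 58/d):
(1, 58), (2, 29), (29, 2), (58, 1)

(1, 58), (2, 29), (29, 2), (58, 1)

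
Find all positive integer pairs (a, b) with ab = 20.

The positive divisors of 20 are: 1, 2, 4, 5, 10, 20.
Each divisor d gives the pair (d, 20/d):
(1, 20), (2, 10), (4, 5), (5, 4), (10, 2), (20, 1)

(1, 20), (2, 10), (4, 5), (5, 4), (10, 2), (20, 1)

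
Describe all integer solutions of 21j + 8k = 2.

Step 1: Compute gcd(21, 8) = 1.
Since 1 divides 2, solutions exist.

Step 2: Find a particular solution using extended Euclidean algorithm.
We get j₀ = -6, k₀ = 16.
Check: 21*-6 + 8*16 = 2 = 2 ✓

Step 3: Write the general solution.
j = -6 + (8/1)t = -6 + 8t
k = 16 - (21/1)t = 16 - 21t
for any integer t.

j = -6 + 8t, k = 16 - 21t for integer t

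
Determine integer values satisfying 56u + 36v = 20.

Step 1: Check solvability.
gcd(56, 36) = 4
Since 4 divides 20, solutions exist.

Step 2: Apply extended Euclidean algorithm to find gcd.
We find integers such that 56*x0 + 36*y0 = 4

Step 3: Scale the particular solution.
Multiply by 20/4 = 5:
u = 10, v = -15

Step 4: Verify.
56*(10) + 36*(-15) = 20 = 20 ✓

u = 10, v = -15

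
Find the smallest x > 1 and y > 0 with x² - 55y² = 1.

We seek the smallest positive integers (x, y) with x² - 55y² = 1, i.e., x² = 55y² + 1.
Try successive y values:
y = 1: x² = 55·1² + 1 = 56, not a perfect square
y = 2: x² = 55·2² + 1 = 221, not a perfect square
y = 3: x² = 55·3² + 1 = 496, not a perfect square
... continuing the search (or via continued fractions) ...
y = 12: x² = 55·12² + 1 = 7921, x = 89 ✓

Verify: 89² - 55·12² = 7921 - 7920 = 1 ✓

x = 89, y = 12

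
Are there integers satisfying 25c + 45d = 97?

Step 1: Compute gcd(25, 45).
gcd(25, 45) = 5

Step 2: Check divisibility.
Does 5 divide 97? 97 = 5 x 19 + 2, so no.

By the theorem on linear Diophantine equations, 25c + 45d = 97 has integer solutions if and only if gcd(25, 45) divides 97. Since 5 does not divide 97, no solutions exist.

No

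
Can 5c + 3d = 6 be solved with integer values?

Step 1: Compute gcd(5, 3).
gcd(5, 3) = 1

Step 2: Check divisibility.
Does 1 divide 6? 6 = 1 x 6, so yes.

By the theorem on linear Diophantine equations, 5c + 3d = 6 has integer solutions if and only if gcd(5, 3) divides 6. Since 1 | 6, solutions exist.

Yes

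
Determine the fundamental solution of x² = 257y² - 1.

We need x² = 257y² - 1. Try successive y:
y = 1: x² = 257·1² - 1 = 256 = 16² ✓
Check: 16² - 257·1² = 256 - 257 = -1 ✓

x = 16, y = 1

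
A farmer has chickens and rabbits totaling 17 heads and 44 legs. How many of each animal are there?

Let c = chickens, r = rabbits.
Heads: c + r = 17
Legs: 2c + 4r = 44
From the first equation, c = 17 - r. Substitute:
2(17 - r) + 4r = 44
34 + 2r = 44
r = (44 - 34)/2 = 5
c = 17 - 5 = 12

Chickens: 12, Rabbits: 5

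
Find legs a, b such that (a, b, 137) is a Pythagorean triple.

We need a² + b² = 137² = 18769.
Trying: 105² + 88² = 11025 + 7744 = 18769 ✓

(105, 88, 137)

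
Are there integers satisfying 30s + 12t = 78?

Step 1: Compute gcd(30, 12).
gcd(30, 12) = 6

Step 2: Check divisibility.
Does 6 divide 78? 78 = 6 x 13, so yes.

By the theorem on linear Diophantine equations, 30s + 12t = 78 has integer solutions if and only if gcd(30, 12) divides 78. Since 6 | 78, solutions exist.

Yes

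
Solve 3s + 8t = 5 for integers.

Step 1: Check solvability.
gcd(3, 8) = 1
Since 1 divides 5, solutions exist.

Step 2: Apply extended Euclidean algorithm to find gcd.
We find integers such that 3*x0 + 8*y0 = 1

Step 3: Scale the particular solution.
Multiply by 5/1 = 5:
s = 15, t = -5

Step 4: Verify.
3*(15) + 8*(-5) = 5 = 5 ✓

s = 15, t = -5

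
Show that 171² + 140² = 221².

Compute a² + b²:
171² + 140² = 29241 + 19600 = 48841
Compute c²:
221² = 48841
Since 48841 = 48841, it is a Pythagorean triple.

Yes, it is a Pythagorean triple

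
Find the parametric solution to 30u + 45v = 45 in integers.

Step 1: Compute gcd(30, 45) = 15.
Since 15 divides 45, solutions exist.

Step 2: Find a particular solution using extended Euclidean algorithm.
We get u₀ = -3, v₀ = 3.
Check: 30*-3 + 45*3 = 45 = 45 ✓

Step 3: Write the general solution.
u = -3 + (45/15)t = -3 + 3t
v = 3 - (30/15)t = 3 - 2t
for any integer t.

u = -3 + 3t, v = 3 - 2t for integer t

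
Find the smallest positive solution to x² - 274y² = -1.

We need x² = 274y² - 1. Try successive y:
y = 1: x² = 274·1² - 1 = 273, not a perfect square
y = 2: x² = 274·2² - 1 = 1095, not a perfect square
y = 3: x² = 274·3² - 1 = 2465, not a perfect square
...
y = 85: x² = 274·85² - 1 = 1979649 = 1407² ✓
Check: 1407² - 274·85² = 1979649 - 1979650 = -1 ✓

x = 1407, y = 85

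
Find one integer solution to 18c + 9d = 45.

Step 1: Check solvability.
gcd(18, 9) = 9
Since 9 divides 45, solutions exist.

Step 2: Apply extended Euclidean algorithm to find gcd.
We find integers such that 18*x0 + 9*y0 = 9

Step 3: Scale the particular solution.
Multiply by 45/9 = 5:
c = 0, d = 5

Step 4: Verify.
18*(0) + 9*(5) = 45 = 45 ✓

c = 0, d = 5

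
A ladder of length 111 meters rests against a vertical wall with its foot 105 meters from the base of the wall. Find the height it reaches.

The ladder, wall, and ground form a right triangle with hypotenuse 111 and one leg 105.
By the Pythagorean theorem: h² = 111² - 105² = 12321 - 11025 = 1296
h = √1296 = 36 meters

36 meters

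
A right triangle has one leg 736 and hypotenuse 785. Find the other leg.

a² = c² - b² = 616225 - 541696 = 74529
a = 273

273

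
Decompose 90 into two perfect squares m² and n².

We need to find integers m, n > 0 such that m² + n² = 90.
Trying m = 3: n² = 90 - 3² = 90 - 9 = 81
n = 9
Check: 3² + 9² = 9 + 81 = 90 ✓

90 = 3² + 9²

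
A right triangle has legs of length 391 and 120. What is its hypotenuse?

c² = a² + b² = 391² + 120² = 152881 + 14400 = 167281
c = 409

409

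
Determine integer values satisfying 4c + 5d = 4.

Step 1: Check solvability.
gcd(4, 5) = 1
Since 1 divides 4, solutions exist.

Step 2: Apply extended Euclidean algorithm to find gcd.
We find integers such that 4*x0 + 5*y0 = 1

Step 3: Scale the particular solution.
Multiply by 4/1 = 4:
c = -4, d = 4

Step 4: Verify.
4*(-4) + 5*(4) = 4 = 4 ✓

c = -4, d = 4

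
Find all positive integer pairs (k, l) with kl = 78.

The positive divisors of 78 are: 1, 2, 3, 6, 13, 26, 39, 78.
Each divisor d gives the pair (d, 78/d):
(1, 78), (2, 39), (3, 26), (6, 13), (13, 6), (26, 3), (39, 2), (78, 1)

(1, 78), (2, 39), (3, 26), (6, 13), (13, 6), (26, 3), (39, 2), (78, 1)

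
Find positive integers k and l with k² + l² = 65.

We need to find integers k, l > 0 such that k² + l² = 65.
Trying k = 1: l² = 65 - 1² = 65 - 1 = 64
l = 8
Check: 1² + 8² = 1 + 64 = 65 ✓

65 = 1² + 8²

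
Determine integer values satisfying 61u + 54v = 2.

Step 1: Check solvability.
gcd(61, 54) = 1
Since 1 divides 2, solutions exist.

Step 2: Apply extended Euclidean algorithm to find gcd.
We find integers such that 61*x0 + 54*y0 = 1

Step 3: Scale the particular solution.
Multiply by 2/1 = 2:
u = -46, v = 52

Step 4: Verify.
61*(-46) + 54*(52) = 2 = 2 ✓

u = -46, v = 52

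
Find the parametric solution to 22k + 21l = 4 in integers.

Step 1: Compute gcd(22, 21) = 1.
Since 1 divides 4, solutions exist.

Step 2: Find a particular solution using extended Euclidean algorithm.
We get k₀ = 4, l₀ = -4.
Check: 22*4 + 21*-4 = 4 = 4 ✓

Step 3: Write the general solution.
k = 4 + (21/1)t = 4 + 21t
l = -4 - (22/1)t = -4 - 22t
for any integer t.

k = 4 + 21t, l = -4 - 22t for integer t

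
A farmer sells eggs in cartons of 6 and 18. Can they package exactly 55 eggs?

We need non-negative a, b with 6a + 18b = 55.
gcd(6, 18) = 6, and 6 does not divide 55.
No integer solutions exist.

No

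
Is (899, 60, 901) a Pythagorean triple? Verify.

Compute a² + b² = 899² + 60² = 808201 + 3600 = 811801
Compute c² = 901² = 811801
Since 811801 = 811801, confirmed.

Yes, it is a Pythagorean triple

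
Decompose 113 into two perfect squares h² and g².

We need to find integers h, g > 0 such that h² + g² = 113.
Trying h = 7: g² = 113 - 7² = 113 - 49 = 64
g = 8
Check: 7² + 8² = 49 + 64 = 113 ✓

113 = 7² + 8²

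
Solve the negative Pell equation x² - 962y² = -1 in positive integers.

We need x² = 962y² - 1. Try successive y:
y = 1: x² = 962·1² - 1 = 961 = 31² ✓
Check: 31² - 962·1² = 961 - 962 = -1 ✓

x = 31, y = 1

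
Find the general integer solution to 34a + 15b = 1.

Step 1: Compute gcd(34, 15) = 1.
Since 1 divides 1, solutions exist.

Step 2: Find a particular solution using extended Euclidean algorithm.
We get a₀ = 4, b₀ = -9.
Check: 34*4 + 15*-9 = 1 = 1 ✓

Step 3: Write the general solution.
a = 4 + (15/1)t = 4 + 15t
b = -9 - (34/1)t = -9 - 34t
for any integer t.

a = 4 + 15t, b = -9 - 34t for integer t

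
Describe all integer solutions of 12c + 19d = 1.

Step 1: Compute gcd(12, 19) = 1.
Since 1 divides 1, solutions exist.

Step 2: Find a particular solution using extended Euclidean algorithm.
We get c₀ = 8, d₀ = -5.
Check: 12*8 + 19*-5 = 1 = 1 ✓

Step 3: Write the general solution.
c = 8 + (19/1)t = 8 + 19t
d = -5 - (12/1)t = -5 - 12t
for any integer t.

c = 8 + 19t, d = -5 - 12t for integer t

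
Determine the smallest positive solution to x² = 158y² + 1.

We seek the smallest positive integers (x, y) with x² - 158y² = 1, i.e., x² = 158y² + 1.
Try successive y values:
y = 1: x² = 158·1² + 1 = 159, not a perfect square
y = 2: x² = 158·2² + 1 = 633, not a perfect square
y = 3: x² = 158·3² + 1 = 1423, not a perfect square
... continuing the search (or via continued fractions) ...
y = 616: x² = 158·616² + 1 = 59954049, x = 7743 ✓

Verify: 7743² - 158·616² = 59954049 - 59954048 = 1 ✓

x = 7743, y = 616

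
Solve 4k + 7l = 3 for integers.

Step 1: Check solvability.
gcd(4, 7) = 1
Since 1 divides 3, solutions exist.

Step 2: Apply extended Euclidean algorithm to find gcd.
We find integers such that 4*x0 + 7*y0 = 1

Step 3: Scale the particular solution.
Multiply by 3/1 = 3:
k = 6, l = -3

Step 4: Verify.
4*(6) + 7*(-3) = 3 = 3 ✓

k = 6, l = -3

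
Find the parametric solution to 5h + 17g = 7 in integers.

Step 1: Compute gcd(5, 17) = 1.
Since 1 divides 7, solutions exist.

Step 2: Find a particular solution using extended Euclidean algorithm.
We get h₀ = 49, g₀ = -14.
Check: 5*49 + 17*-14 = 7 = 7 ✓

Step 3: Write the general solution.
h = 49 + (17/1)t = 49 + 17t
g = -14 - (5/1)t = -14 - 5t
for any integer t.

h = 49 + 17t, g = -14 - 5t for integer t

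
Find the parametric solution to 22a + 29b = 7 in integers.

Step 1: Compute gcd(22, 29) = 1.
Since 1 divides 7, solutions exist.

Step 2: Find a particular solution using extended Euclidean algorithm.
We get a₀ = 28, b₀ = -21.
Check: 22*28 + 29*-21 = 7 = 7 ✓

Step 3: Write the general solution.
a = 28 + (29/1)t = 28 + 29t
b = -21 - (22/1)t = -21 - 22t
for any integer t.

a = 28 + 29t, b = -21 - 22t for integer t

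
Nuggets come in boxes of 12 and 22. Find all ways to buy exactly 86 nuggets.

We need non-negative integers (x, y) with 12x + 22y = 86.
For each x in 0..7, check if 86 - 12x is a non-negative multiple of 22.
No x yields an integer y ≥ 0.

No solution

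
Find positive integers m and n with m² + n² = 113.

We need to find integers m, n > 0 such that m² + n² = 113.
Trying m = 7: n² = 113 - 7² = 113 - 49 = 64
n = 8
Check: 7² + 8² = 49 + 64 = 113 ✓

113 = 7² + 8²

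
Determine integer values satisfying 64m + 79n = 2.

Step 1: Check solvability.
gcd(64, 79) = 1
Since 1 divides 2, solutions exist.

Step 2: Apply extended Euclidean algorithm to find gcd.
We find integers such that 64*x0 + 79*y0 = 1

Step 3: Scale the particular solution.
Multiply by 2/1 = 2:
m = 42, n = -34

Step 4: Verify.
64*(42) + 79*(-34) = 2 = 2 ✓

m = 42, n = -34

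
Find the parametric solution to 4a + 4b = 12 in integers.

Step 1: Compute gcd(4, 4) = 4.
Since 4 divides 12, solutions exist.

Step 2: Find a particular solution using extended Euclidean algorithm.
We get a₀ = 0, b₀ = 3.
Check: 4*0 + 4*3 = 12 = 12 ✓

Step 3: Write the general solution.
a = 0 + (4/4)t = 0 + 1t
b = 3 - (4/4)t = 3 - 1t
for any integer t.

a = 0 + 1t, b = 3 - 1t for integer t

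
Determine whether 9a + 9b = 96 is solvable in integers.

Step 1: Compute gcd(9, 9).
gcd(9, 9) = 9

Step 2: Check divisibility.
Does 9 divide 96? 96 = 9 x 10 + 6, so no.

By the theorem on linear Diophantine equations, 9a + 9b = 96 has integer solutions if and only if gcd(9, 9) divides 96. Since 9 does not divide 96, no solutions exist.

No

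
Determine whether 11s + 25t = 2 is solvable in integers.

Step 1: Compute gcd(11, 25).
gcd(11, 25) = 1

Step 2: Check divisibility.
Does 1 divide 2? 2 = 1 x 2, so yes.

By the theorem on linear Diophantine equations, 11s + 25t = 2 has integer solutions if and only if gcd(11, 25) divides 2. Since 1 | 2, solutions exist.

Yes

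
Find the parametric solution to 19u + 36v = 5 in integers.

Step 1: Compute gcd(19, 36) = 1.
Since 1 divides 5, solutions exist.

Step 2: Find a particular solution using extended Euclidean algorithm.
We get u₀ = -85, v₀ = 45.
Check: 19*-85 + 36*45 = 5 = 5 ✓

Step 3: Write the general solution.
u = -85 + (36/1)t = -85 + 36t
v = 45 - (19/1)t = 45 - 19t
for any integer t.

u = -85 + 36t, v = 45 - 19t for integer t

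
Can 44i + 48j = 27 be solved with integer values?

Step 1: Compute gcd(44, 48).
gcd(44, 48) = 4

Step 2: Check divisibility.
Does 4 divide 27? 27 = 4 x 6 + 3, so no.

By the theorem on linear Diophantine equations, 44i + 48j = 27 has integer solutions if and only if gcd(44, 48) divides 27. Since 4 does not divide 27, no solutions exist.

No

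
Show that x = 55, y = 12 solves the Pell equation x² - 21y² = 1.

Compute x² = 55² = 3025
Compute 21y² = 21·12² = 21·144 = 3024
x² - 21y² = 3025 - 3024 = 1
Since this equals 1, (55, 12) is a solution.

Yes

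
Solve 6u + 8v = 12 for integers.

Step 1: Check solvability.
gcd(6, 8) = 2
Since 2 divides 12, solutions exist.

Step 2: Apply extended Euclidean algorithm to find gcd.
We find integers such that 6*x0 + 8*y0 = 2

Step 3: Scale the particular solution.
Multiply by 12/2 = 6:
u = -6, v = 6

Step 4: Verify.
6*(-6) + 8*(6) = 12 = 12 ✓

u = -6, v = 6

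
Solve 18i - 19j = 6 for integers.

Step 1: Check solvability.
gcd(18, 19) = 1
Since 1 divides 6, solutions exist.

Step 2: Apply extended Euclidean algorithm to find gcd.
We find integers such that 18*x0 + 19*y0 = 1

Step 3: Scale the particular solution.
Multiply by 6/1 = 6:
i = -6, j = -6

Step 4: Verify.
18*(-6) - 19*(-6) = 6 = 6 ✓

i = -6, j = -6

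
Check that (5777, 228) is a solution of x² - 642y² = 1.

Compute x² = 5777² = 33373729
Compute 642y² = 642·228² = 642·51984 = 33373728
x² - 642y² = 33373729 - 33373728 = 1
Since this equals 1, (5777, 228) is a solution.

Yes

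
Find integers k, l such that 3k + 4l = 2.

Step 1: Check solvability.
gcd(3, 4) = 1
Since 1 divides 2, solutions exist.

Step 2: Apply extended Euclidean algorithm to find gcd.
We find integers such that 3*x0 + 4*y0 = 1

Step 3: Scale the particular solution.
Multiply by 2/1 = 2:
k = -2, l = 2

Step 4: Verify.
3*(-2) + 4*(2) = 2 = 2 ✓

k = -2, l = 2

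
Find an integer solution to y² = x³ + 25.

Try small integer x values and check whether x³ + 25 is a perfect square.
x = 0: x³ + 25 = 0³ + 25 = 0 + 25 = 25
Is 25 a perfect square? 5² = 25 ✓
So (x, y) = (0, 5) is a solution.

x = 0, y = 5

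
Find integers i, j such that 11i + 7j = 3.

Step 1: Check solvability.
gcd(11, 7) = 1
Since 1 divides 3, solutions exist.

Step 2: Apply extended Euclidean algorithm to find gcd.
We find integers such that 11*x0 + 7*y0 = 1

Step 3: Scale the particular solution.
Multiply by 3/1 = 3:
i = 6, j = -9

Step 4: Verify.
11*(6) + 7*(-9) = 3 = 3 ✓

i = 6, j = -9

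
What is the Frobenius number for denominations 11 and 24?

For two coprime denominations a and b, the Frobenius number (largest value not representable as a non-negative combination) is ab - a - b.
Here gcd(11, 24) = 1, so they are coprime.
F(11, 24) = 11·24 - 11 - 24 = 264 - 35 = 229

229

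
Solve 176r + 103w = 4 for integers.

Step 1: Check solvability.
gcd(176, 103) = 1
Since 1 divides 4, solutions exist.

Step 2: Apply extended Euclidean algorithm to find gcd.
We find integers such that 176*x0 + 103*y0 = 1

Step 3: Scale the particular solution.
Multiply by 4/1 = 4:
r = 96, w = -164

Step 4: Verify.
176*(96) + 103*(-164) = 4 = 4 ✓

r = 96, w = -164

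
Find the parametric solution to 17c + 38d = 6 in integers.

Step 1: Compute gcd(17, 38) = 1.
Since 1 divides 6, solutions exist.

Step 2: Find a particular solution using extended Euclidean algorithm.
We get c₀ = 54, d₀ = -24.
Check: 17*54 + 38*-24 = 6 = 6 ✓

Step 3: Write the general solution.
c = 54 + (38/1)t = 54 + 38t
d = -24 - (17/1)t = -24 - 17t
for any integer t.

c = 54 + 38t, d = -24 - 17t for integer t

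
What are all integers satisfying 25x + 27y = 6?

Step 1: Compute gcd(25, 27) = 1.
Since 1 divides 6, solutions exist.

Step 2: Find a particular solution using extended Euclidean algorithm.
We get x₀ = 78, y₀ = -72.
Check: 25*78 + 27*-72 = 6 = 6 ✓

Step 3: Write the general solution.
x = 78 + (27/1)t = 78 + 27t
y = -72 - (25/1)t = -72 - 25t
for any integer t.

x = 78 + 27t, y = -72 - 25t for integer t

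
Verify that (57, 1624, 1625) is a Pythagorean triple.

Compute a² + b² = 57² + 1624² = 3249 + 2637376 = 2640625
Compute c² = 1625² = 2640625
Since 2640625 = 2640625, confirmed.

Yes, it is a Pythagorean triple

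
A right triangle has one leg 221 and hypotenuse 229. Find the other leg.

b² = c² - a² = 52441 - 48841 = 3600
b = 60

60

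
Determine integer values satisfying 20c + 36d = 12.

Step 1: Check solvability.
gcd(20, 36) = 4
Since 4 divides 12, solutions exist.

Step 2: Apply extended Euclidean algorithm to find gcd.
We find integers such that 20*x0 + 36*y0 = 4

Step 3: Scale the particular solution.
Multiply by 12/4 = 3:
c = 6, d = -3

Step 4: Verify.
20*(6) + 36*(-3) = 12 = 12 ✓

c = 6, d = -3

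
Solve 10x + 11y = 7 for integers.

Step 1: Check solvability.
gcd(10, 11) = 1
Since 1 divides 7, solutions exist.

Step 2: Apply extended Euclidean algorithm to find gcd.
We find integers such that 10*x0 + 11*y0 = 1

Step 3: Scale the particular solution.
Multiply by 7/1 = 7:
x = -7, y = 7

Step 4: Verify.
10*(-7) + 11*(7) = 7 = 7 ✓

x = -7, y = 7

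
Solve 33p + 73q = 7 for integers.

Step 1: Check solvability.
gcd(33, 73) = 1
Since 1 divides 7, solutions exist.

Step 2: Apply extended Euclidean algorithm to find gcd.
We find integers such that 33*x0 + 73*y0 = 1

Step 3: Scale the particular solution.
Multiply by 7/1 = 7:
p = 217, q = -98

Step 4: Verify.
33*(217) + 73*(-98) = 7 = 7 ✓

p = 217, q = -98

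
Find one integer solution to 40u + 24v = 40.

Step 1: Check solvability.
gcd(40, 24) = 8
Since 8 divides 40, solutions exist.

Step 2: Apply extended Euclidean algorithm to find gcd.
We find integers such that 40*x0 + 24*y0 = 8

Step 3: Scale the particular solution.
Multiply by 40/8 = 5:
u = -5, v = 10

Step 4: Verify.
40*(-5) + 24*(10) = 40 = 40 ✓

u = -5, v = 10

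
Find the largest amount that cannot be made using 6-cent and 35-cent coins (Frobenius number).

For two coprime denominations a and b, the Frobenius number (largest value not representable as a non-negative combination) is ab - a - b.
Here gcd(6, 35) = 1, so they are coprime.
F(6, 35) = 6·35 - 6 - 35 = 210 - 41 = 169

169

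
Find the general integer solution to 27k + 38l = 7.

Step 1: Compute gcd(27, 38) = 1.
Since 1 divides 7, solutions exist.

Step 2: Find a particular solution using extended Euclidean algorithm.
We get k₀ = -49, l₀ = 35.
Check: 27*-49 + 38*35 = 7 = 7 ✓

Step 3: Write the general solution.
k = -49 + (38/1)t = -49 + 38t
l = 35 - (27/1)t = 35 - 27t
for any integer t.

k = -49 + 38t, l = 35 - 27t for integer t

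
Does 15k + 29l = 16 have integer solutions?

Step 1: Compute gcd(15, 29).
gcd(15, 29) = 1

Step 2: Check divisibility.
Does 1 divide 16? 16 = 1 x 16, so yes.

By the theorem on linear Diophantine equations, 15k + 29l = 16 has integer solutions if and only if gcd(15, 29) divides 16. Since 1 | 16, solutions exist.

Yes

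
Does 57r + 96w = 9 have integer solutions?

Step 1: Compute gcd(57, 96).
gcd(57, 96) = 3

Step 2: Check divisibility.
Does 3 divide 9? 9 = 3 x 3, so yes.

By the theorem on linear Diophantine equations, 57r + 96w = 9 has integer solutions if and only if gcd(57, 96) divides 9. Since 3 | 9, solutions exist.

Yes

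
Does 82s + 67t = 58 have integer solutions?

Step 1: Compute gcd(82, 67).
gcd(82, 67) = 1

Step 2: Check divisibility.
Does 1 divide 58? 58 = 1 x 58, so yes.

By the theorem on linear Diophantine equations, 82s + 67t = 58 has integer solutions if and only if gcd(82, 67) divides 58. Since 1 | 58, solutions exist.

Yes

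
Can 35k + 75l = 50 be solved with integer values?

Step 1: Compute gcd(35, 75).
gcd(35, 75) = 5

Step 2: Check divisibility.
Does 5 divide 50? 50 = 5 x 10, so yes.

By the theorem on linear Diophantine equations, 35k + 75l = 50 has integer solutions if and only if gcd(35, 75) divides 50. Since 5 | 50, solutions exist.

Yes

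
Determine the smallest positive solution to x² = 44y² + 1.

We seek the smallest positive integers (x, y) with x² - 44y² = 1, i.e., x² = 44y² + 1.
Try successive y values:
y = 1: x² = 44·1² + 1 = 45, not a perfect square
y = 2: x² = 44·2² + 1 = 177, not a perfect square
y = 3: x² = 44·3² + 1 = 397, not a perfect square
... continuing the search (or via continued fractions) ...
y = 30: x² = 44·30² + 1 = 39601, x = 199 ✓

Verify: 199² - 44·30² = 39601 - 39600 = 1 ✓

x = 199, y = 30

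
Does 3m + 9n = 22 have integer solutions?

Step 1: Compute gcd(3, 9).
gcd(3, 9) = 3

Step 2: Check divisibility.
Does 3 divide 22? 22 = 3 x 7 + 1, so no.

By the theorem on linear Diophantine equations, 3m + 9n = 22 has integer solutions if and only if gcd(3, 9) divides 22. Since 3 does not divide 22, no solutions exist.

No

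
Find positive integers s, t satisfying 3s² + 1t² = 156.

Try small values of s and check whether (156 - 3s²)/1 is a perfect square.
s = 7: 3·7² = 147, so 1t² = 156 - 147 = 9, giving t² = 9, t = 3.
Check: 3·7² + 1·3² = 147 + 9 = 156 ✓

s = 7, t = 3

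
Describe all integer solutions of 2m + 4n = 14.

Step 1: Compute gcd(2, 4) = 2.
Since 2 divides 14, solutions exist.

Step 2: Find a particular solution using extended Euclidean algorithm.
We get m₀ = 7, n₀ = 0.
Check: 2*7 + 4*0 = 14 = 14 ✓

Step 3: Write the general solution.
m = 7 + (4/2)t = 7 + 2t
n = 0 - (2/2)t = 0 - 1t
for any integer t.

m = 7 + 2t, n = 0 - 1t for integer t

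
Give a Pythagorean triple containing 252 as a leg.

We need the other leg and hypotenuse such that 252² + x² = c².
Take x = 115, c = 277: 252² + 115² = 63504 + 13225 = 76729 = 277² ✓
Triple: (115, 252, 277)

(115, 252, 277)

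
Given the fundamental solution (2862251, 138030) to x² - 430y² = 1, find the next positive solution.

Solutions to x² - Dy² = 1 are generated by powers of (x₀ + y₀√D).
The next solution satisfies x₁ + y₁√430 = (x₀ + y₀√430)², giving:
x₁ = x₀² + 430y₀² = 2862251² + 430·138030² = 8192480787001 + 8192480787000 = 16384961574001
y₁ = 2x₀y₀ = 2·2862251·138030 = 790153011060

Verify: 16384961574001² - 430·790153011060² = 268466965781489327399148001 - 268466965781489327399148000 = 1 ✓

x = 16384961574001, y = 790153011060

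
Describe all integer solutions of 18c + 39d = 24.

Step 1: Compute gcd(18, 39) = 3.
Since 3 divides 24, solutions exist.

Step 2: Find a particular solution using extended Euclidean algorithm.
We get c₀ = -16, d₀ = 8.
Check: 18*-16 + 39*8 = 24 = 24 ✓

Step 3: Write the general solution.
c = -16 + (39/3)t = -16 + 13t
d = 8 - (18/3)t = 8 - 6t
for any integer t.

c = -16 + 13t, d = 8 - 6t for integer t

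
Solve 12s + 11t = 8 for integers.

Step 1: Check solvability.
gcd(12, 11) = 1
Since 1 divides 8, solutions exist.

Step 2: Apply extended Euclidean algorithm to find gcd.
We find integers such that 12*x0 + 11*y0 = 1

Step 3: Scale the particular solution.
Multiply by 8/1 = 8:
s = 8, t = -8

Step 4: Verify.
12*(8) + 11*(-8) = 8 = 8 ✓

s = 8, t = -8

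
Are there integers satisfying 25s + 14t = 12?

Step 1: Compute gcd(25, 14).
gcd(25, 14) = 1

Step 2: Check divisibility.
Does 1 divide 12? 12 = 1 x 12, so yes.

By the theorem on linear Diophantine equations, 25s + 14t = 12 has integer solutions if and only if gcd(25, 14) divides 12. Since 1 | 12, solutions exist.

Yes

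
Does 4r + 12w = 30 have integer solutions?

Step 1: Compute gcd(4, 12).
gcd(4, 12) = 4

Step 2: Check divisibility.
Does 4 divide 30? 30 = 4 x 7 + 2, so no.

By the theorem on linear Diophantine equations, 4r + 12w = 30 has integer solutions if and only if gcd(4, 12) divides 30. Since 4 does not divide 30, no solutions exist.

No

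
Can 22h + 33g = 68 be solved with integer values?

Step 1: Compute gcd(22, 33).
gcd(22, 33) = 11

Step 2: Check divisibility.
Does 11 divide 68? 68 = 11 x 6 + 2, so no.

By the theorem on linear Diophantine equations, 22h + 33g = 68 has integer solutions if and only if gcd(22, 33) divides 68. Since 11 does not divide 68, no solutions exist.

No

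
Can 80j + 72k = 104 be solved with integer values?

Step 1: Compute gcd(80, 72).
gcd(80, 72) = 8

Step 2: Check divisibility.
Does 8 divide 104? 104 = 8 x 13, so yes.

By the theorem on linear Diophantine equations, 80j + 72k = 104 has integer solutions if and only if gcd(80, 72) divides 104. Since 8 | 104, solutions exist.

Yes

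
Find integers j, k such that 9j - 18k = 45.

Step 1: Check solvability.
gcd(9, 18) = 9
Since 9 divides 45, solutions exist.

Step 2: Apply extended Euclidean algorithm to find gcd.
We find integers such that 9*x0 + 18*y0 = 9

Step 3: Scale the particular solution.
Multiply by 45/9 = 5:
j = 5, k = 0

Step 4: Verify.
9*(5) - 18*(0) = 45 = 45 ✓

j = 5, k = 0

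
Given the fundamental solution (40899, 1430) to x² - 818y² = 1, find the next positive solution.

Solutions to x² - Dy² = 1 are generated by powers of (x₀ + y₀√D).
The next solution satisfies x₁ + y₁√818 = (x₀ + y₀√818)², giving:
x₁ = x₀² + 818y₀² = 40899² + 818·1430² = 1672728201 + 1672728200 = 3345456401
y₁ = 2x₀y₀ = 2·40899·1430 = 116971140

Verify: 3345456401² - 818·116971140² = 11192078530991872801 - 11192078530991872800 = 1 ✓

x = 3345456401, y = 116971140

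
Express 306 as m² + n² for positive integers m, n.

We need to find integers m, n > 0 such that m² + n² = 306.
Trying m = 9: n² = 306 - 9² = 306 - 81 = 225
n = 15
Check: 9² + 15² = 81 + 225 = 306 ✓

306 = 9² + 15²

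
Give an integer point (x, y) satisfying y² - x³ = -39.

Try small integer x values and check whether x³ - 39 is a perfect square.
x = 10: x³ - 39 = 10³ - 39 = 1000 - 39 = 961
Is 961 a perfect square? 31² = 961 ✓
So (x, y) = (10, -31) is a solution.

x = 10, y = -31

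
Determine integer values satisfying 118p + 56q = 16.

Step 1: Check solvability.
gcd(118, 56) = 2
Since 2 divides 16, solutions exist.

Step 2: Apply extended Euclidean algorithm to find gcd.
We find integers such that 118*x0 + 56*y0 = 2

Step 3: Scale the particular solution.
Multiply by 16/2 = 8:
p = -72, q = 152

Step 4: Verify.
118*(-72) + 56*(152) = 16 = 16 ✓

p = -72, q = 152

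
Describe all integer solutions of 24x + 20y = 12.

Step 1: Compute gcd(24, 20) = 4.
Since 4 divides 12, solutions exist.

Step 2: Find a particular solution using extended Euclidean algorithm.
We get x₀ = 3, y₀ = -3.
Check: 24*3 + 20*-3 = 12 = 12 ✓

Step 3: Write the general solution.
x = 3 + (20/4)t = 3 + 5t
y = -3 - (24/4)t = -3 - 6t
for any integer t.

x = 3 + 5t, y = -3 - 6t for integer t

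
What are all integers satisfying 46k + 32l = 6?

Step 1: Compute gcd(46, 32) = 2.
Since 2 divides 6, solutions exist.

Step 2: Find a particular solution using extended Euclidean algorithm.
We get k₀ = 21, l₀ = -30.
Check: 46*21 + 32*-30 = 6 = 6 ✓

Step 3: Write the general solution.
k = 21 + (32/2)t = 21 + 16t
l = -30 - (46/2)t = -30 - 23t
for any integer t.

k = 21 + 16t, l = -30 - 23t for integer t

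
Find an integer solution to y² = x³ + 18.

Try small integer x values and check whether x³ + 18 is a perfect square.
x = 7: x³ + 18 = 7³ + 18 = 343 + 18 = 361
Is 361 a perfect square? 19² = 361 ✓
So (x, y) = (7, 19) is a solution.

x = 7, y = 19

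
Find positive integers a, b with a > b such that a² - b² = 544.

Factor: a² - b² = (a+b)(a-b) = 544.
We need two factors of 544 with the same parity.
Use a+b = 272 and a-b = 2 (product 272·2 = 544).
Adding: 2a = 274, so a = 137.
Subtracting: 2b = 270, so b = 135.
Check: 137² - 135² = 18769 - 18225 = 544 ✓

a = 137, b = 135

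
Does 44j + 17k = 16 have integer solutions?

Step 1: Compute gcd(44, 17).
gcd(44, 17) = 1

Step 2: Check divisibility.
Does 1 divide 16? 16 = 1 x 16, so yes.

By the theorem on linear Diophantine equations, 44j + 17k = 16 has integer solutions if and only if gcd(44, 17) divides 16. Since 1 | 16, solutions exist.

Yes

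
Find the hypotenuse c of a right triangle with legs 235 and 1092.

c² = a² + b² = 235² + 1092² = 55225 + 1192464 = 1247689
c = sqrt(1247689) = 1117

1117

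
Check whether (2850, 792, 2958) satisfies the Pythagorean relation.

Compute a² + b²:
2850² + 792² = 8122500 + 627264 = 8749764
Compute c²:
2958² = 8749764
Since 8749764 = 8749764, it is a Pythagorean triple.

Yes, it is a Pythagorean triple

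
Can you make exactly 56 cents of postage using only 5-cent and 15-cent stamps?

We need non-negative x, y with 5x + 15y = 56.
gcd(5, 15) = 5, and 5 does not divide 56.
No integer solutions exist, so certainly no non-negative ones.

No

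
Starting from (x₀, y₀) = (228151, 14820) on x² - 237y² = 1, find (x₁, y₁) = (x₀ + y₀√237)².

Solutions to x² - Dy² = 1 are generated by powers of (x₀ + y₀√D).
The next solution satisfies x₁ + y₁√237 = (x₀ + y₀√237)², giving:
x₁ = x₀² + 237y₀² = 228151² + 237·14820² = 52052878801 + 52052878800 = 104105757601
y₁ = 2x₀y₀ = 2·228151·14820 = 6762395640

Verify: 104105757601² - 237·6762395640² = 10838008765678169275201 - 10838008765678169275200 = 1 ✓

x = 104105757601, y = 6762395640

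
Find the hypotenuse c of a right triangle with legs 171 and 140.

c² = a² + b² = 171² + 140² = 29241 + 19600 = 48841
c = sqrt(48841) = 221

221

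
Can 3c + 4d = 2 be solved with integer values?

Step 1: Compute gcd(3, 4).
gcd(3, 4) = 1

Step 2: Check divisibility.
Does 1 divide 2? 2 = 1 x 2, so yes.

By the theorem on linear Diophantine equations, 3c + 4d = 2 has integer solutions if and only if gcd(3, 4) divides 2. Since 1 | 2, solutions exist.

Yes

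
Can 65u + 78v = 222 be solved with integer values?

Step 1: Compute gcd(65, 78).
gcd(65, 78) = 13

Step 2: Check divisibility.
Does 13 divide 222? 222 = 13 x 17 + 1, so no.

By the theorem on linear Diophantine equations, 65u + 78v = 222 has integer solutions if and only if gcd(65, 78) divides 222. Since 13 does not divide 222, no solutions exist.

No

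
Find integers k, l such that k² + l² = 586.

We need to find integers k, l > 0 such that k² + l² = 586.
Trying k = 15: l² = 586 - 15² = 586 - 225 = 361
l = 19
Check: 15² + 19² = 225 + 361 = 586 ✓

586 = 15² + 19²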